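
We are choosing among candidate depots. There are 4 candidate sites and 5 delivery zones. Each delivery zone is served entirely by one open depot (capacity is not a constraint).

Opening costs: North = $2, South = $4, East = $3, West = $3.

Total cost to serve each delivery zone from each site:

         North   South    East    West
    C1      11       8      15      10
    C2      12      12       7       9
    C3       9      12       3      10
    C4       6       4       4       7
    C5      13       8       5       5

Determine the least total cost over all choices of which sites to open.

Minimum total cost: 34

For any fixed open set, each delivery zone goes to its cheapest open site; total = fixed + service.
{South, East}: C1→South 8, C2→East 7, C3→East 3, C4→South 4, C5→East 5. Service 27; fixed 7; total 34.
{North, East}: service 30 + fixed 5 = 35
{East, West}: service 29 + fixed 6 = 35
{North, South, East, West}: C1→South 8, C2→East 7, C3→East 3, C4→South 4, C5→East 5. Service 27; fixed 12; total 39.
No other subset beats 34.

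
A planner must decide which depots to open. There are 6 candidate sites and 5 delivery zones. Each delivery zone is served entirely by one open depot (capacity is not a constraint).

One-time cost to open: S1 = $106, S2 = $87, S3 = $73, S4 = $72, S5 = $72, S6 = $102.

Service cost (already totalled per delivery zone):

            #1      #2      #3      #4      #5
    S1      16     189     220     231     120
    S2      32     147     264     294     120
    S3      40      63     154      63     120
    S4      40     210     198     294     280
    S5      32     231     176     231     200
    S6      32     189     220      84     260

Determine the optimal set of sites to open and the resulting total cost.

Open S3 only; minimum total cost 513.

For any fixed open set, each delivery zone goes to its cheapest open site; total = fixed + service.
{S3}: #1→S3 40, #2→S3 63, #3→S3 154, #4→S3 63, #5→S3 120. Service 440; fixed 73; total 513.
{S3, S5}: #1→S5 32, #2→S3 63, #3→S3 154, #4→S3 63, #5→S3 120. Service 432; fixed 145; total 577.
{S3, S4}: #1→S3 40, #2→S3 63, #3→S3 154, #4→S3 63, #5→S3 120. Service 440; fixed 145; total 585.
{S1, S2, S3, S4, S5, S6}: service 416 + fixed 512 = 928
No other subset beats 513.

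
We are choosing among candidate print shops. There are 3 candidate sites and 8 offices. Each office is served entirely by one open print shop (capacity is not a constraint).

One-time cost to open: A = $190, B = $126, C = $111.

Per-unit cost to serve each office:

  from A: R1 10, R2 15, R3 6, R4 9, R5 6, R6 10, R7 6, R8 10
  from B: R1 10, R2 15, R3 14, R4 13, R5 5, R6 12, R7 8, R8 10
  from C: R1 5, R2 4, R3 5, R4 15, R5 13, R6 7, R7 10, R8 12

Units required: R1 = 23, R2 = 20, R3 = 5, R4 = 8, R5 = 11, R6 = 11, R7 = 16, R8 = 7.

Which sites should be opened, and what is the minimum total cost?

For any fixed open set, each office goes to its cheapest open site; total = fixed + service.
{B, C}: R1→C 5·23=115, R2→C 4·20=80, R3→C 5·5=25, R4→B 13·8=104, R5→B 5·11=55, R6→C 7·11=77, R7→B 8·16=128, R8→B 10·7=70. Service 654; fixed 237; total 891.
{A, C}: service 601 + fixed 301 = 902
{C}: service 804 + fixed 111 = 915
{A, B, C}: R1→C 5·23=115, R2→C 4·20=80, R3→C 5·5=25, R4→A 9·8=72, R5→B 5·11=55, R6→C 7·11=77, R7→A 6·16=96, R8→A 10·7=70. Service 590; fixed 427; total 1017.
(All 7 nonempty subsets were checked; B and C is lowest.)

Open B and C; minimum total cost 891.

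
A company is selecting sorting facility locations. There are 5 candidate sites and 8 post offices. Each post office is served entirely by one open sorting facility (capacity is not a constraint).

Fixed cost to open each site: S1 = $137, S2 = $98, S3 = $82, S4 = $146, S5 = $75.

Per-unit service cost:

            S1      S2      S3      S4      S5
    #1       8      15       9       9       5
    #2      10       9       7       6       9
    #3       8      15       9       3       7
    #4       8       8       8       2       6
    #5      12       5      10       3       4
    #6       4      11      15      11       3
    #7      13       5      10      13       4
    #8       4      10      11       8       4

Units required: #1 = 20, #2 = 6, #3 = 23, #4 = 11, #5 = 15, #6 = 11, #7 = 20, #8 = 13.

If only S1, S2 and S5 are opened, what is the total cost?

Each post office is assigned to its cheapest site among the open ones.
{S1, S2, S5}: #1→S5 5·20=100, #2→S2 9·6=54, #3→S5 7·23=161, #4→S5 6·11=66, #5→S5 4·15=60, #6→S5 3·11=33, #7→S5 4·20=80, #8→S1 4·13=52. Service 606; fixed 310; total 916.

Total cost: 916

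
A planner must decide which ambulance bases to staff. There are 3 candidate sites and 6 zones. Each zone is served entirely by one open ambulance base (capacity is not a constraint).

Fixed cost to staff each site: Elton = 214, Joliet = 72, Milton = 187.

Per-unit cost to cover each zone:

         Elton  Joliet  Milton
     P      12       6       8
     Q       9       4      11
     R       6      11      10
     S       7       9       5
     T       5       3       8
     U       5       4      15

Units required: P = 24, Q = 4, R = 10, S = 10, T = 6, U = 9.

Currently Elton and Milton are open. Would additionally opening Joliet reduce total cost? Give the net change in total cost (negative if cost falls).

Yes — net change −17 (cost falls by 17).

Current service cost with {Elton, Milton}: 413.
Adding Joliet: each zone re-picks its cheapest; new service cost 324, saving 89.
Extra fixed cost: 72. Net change = 72 − 89 = -17.
(Totals: 814 → 797.)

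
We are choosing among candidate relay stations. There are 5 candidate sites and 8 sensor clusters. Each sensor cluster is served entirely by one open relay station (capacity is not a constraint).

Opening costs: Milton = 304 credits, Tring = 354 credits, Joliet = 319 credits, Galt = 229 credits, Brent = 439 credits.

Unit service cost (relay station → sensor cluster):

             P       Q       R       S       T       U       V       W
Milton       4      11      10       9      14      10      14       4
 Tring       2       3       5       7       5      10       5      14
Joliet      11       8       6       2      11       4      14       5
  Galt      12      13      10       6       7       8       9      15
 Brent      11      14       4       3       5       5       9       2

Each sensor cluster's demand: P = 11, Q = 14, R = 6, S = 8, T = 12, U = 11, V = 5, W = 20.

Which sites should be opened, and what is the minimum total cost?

For any fixed open set, each sensor cluster goes to its cheapest open site; total = fixed + service.
{Joliet}: P→Joliet 11·11=121, Q→Joliet 8·14=112, R→Joliet 6·6=36, S→Joliet 2·8=16, T→Joliet 11·12=132, U→Joliet 4·11=44, V→Joliet 14·5=70, W→Joliet 5·20=100. Service 631; fixed 319; total 950.
{Tring}: service 625 + fixed 354 = 979
{Brent}: service 565 + fixed 439 = 1004
{Milton, Tring, Joliet, Galt, Brent}: service 273 + fixed 1645 = 1918
No other subset beats 950.

Open Joliet only; minimum total cost 950.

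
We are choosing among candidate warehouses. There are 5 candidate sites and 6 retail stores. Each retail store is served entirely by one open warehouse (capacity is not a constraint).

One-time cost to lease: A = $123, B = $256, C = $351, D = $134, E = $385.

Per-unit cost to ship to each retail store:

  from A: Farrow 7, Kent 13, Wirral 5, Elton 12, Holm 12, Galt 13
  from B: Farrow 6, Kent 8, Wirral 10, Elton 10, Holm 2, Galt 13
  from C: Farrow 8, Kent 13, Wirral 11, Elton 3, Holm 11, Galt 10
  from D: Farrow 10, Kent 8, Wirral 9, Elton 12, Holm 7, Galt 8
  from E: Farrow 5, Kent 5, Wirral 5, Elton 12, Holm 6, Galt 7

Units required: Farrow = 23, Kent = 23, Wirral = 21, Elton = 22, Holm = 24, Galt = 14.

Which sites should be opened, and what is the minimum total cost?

Open E only; minimum total cost 1226.

For any fixed open set, each retail store goes to its cheapest open site; total = fixed + service.
{E}: Farrow→E 5·23=115, Kent→E 5·23=115, Wirral→E 5·21=105, Elton→E 12·22=264, Holm→E 6·24=144, Galt→E 7·14=98. Service 841; fixed 385; total 1226.
{B}: service 982 + fixed 256 = 1238
{A, D}: Farrow→A 7·23=161, Kent→D 8·23=184, Wirral→A 5·21=105, Elton→A 12·22=264, Holm→D 7·24=168, Galt→D 8·14=112. Service 994; fixed 257; total 1251.
{A, B, C, D, E}: service 547 + fixed 1249 = 1796
No other subset beats 1226.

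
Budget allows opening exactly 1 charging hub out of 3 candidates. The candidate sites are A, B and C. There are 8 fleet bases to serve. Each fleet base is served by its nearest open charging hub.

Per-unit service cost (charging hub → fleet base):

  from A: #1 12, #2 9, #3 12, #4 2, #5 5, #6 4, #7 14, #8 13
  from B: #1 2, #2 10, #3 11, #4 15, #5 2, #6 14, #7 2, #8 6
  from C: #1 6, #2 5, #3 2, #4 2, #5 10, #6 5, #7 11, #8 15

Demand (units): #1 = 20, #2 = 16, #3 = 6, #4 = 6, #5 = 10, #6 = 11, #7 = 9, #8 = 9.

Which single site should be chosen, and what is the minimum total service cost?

With exactly 1 open, each fleet base uses its cheapest among the chosen.
{B}: #1→B 2·20=40, #2→B 10·16=160, #3→B 11·6=66, #4→B 15·6=90, #5→B 2·10=20, #6→B 14·11=154, #7→B 2·9=18, #8→B 6·9=54. Service cost 602.
{C}: service cost 613
{A}: service cost 805
Among all 3 size-1 choices, {B} is lowest.

Choose B only; total service cost 602.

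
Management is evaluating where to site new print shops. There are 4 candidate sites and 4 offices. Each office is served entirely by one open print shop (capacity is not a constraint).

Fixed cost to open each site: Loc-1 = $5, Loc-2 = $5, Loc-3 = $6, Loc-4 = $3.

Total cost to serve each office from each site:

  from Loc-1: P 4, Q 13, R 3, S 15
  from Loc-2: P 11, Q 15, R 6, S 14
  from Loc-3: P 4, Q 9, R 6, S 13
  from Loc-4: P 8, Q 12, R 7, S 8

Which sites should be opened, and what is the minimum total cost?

For any fixed open set, each office goes to its cheapest open site; total = fixed + service.
{Loc-1, Loc-4}: P→Loc-1 4, Q→Loc-4 12, R→Loc-1 3, S→Loc-4 8. Service 27; fixed 8; total 35.
{Loc-3, Loc-4}: P→Loc-3 4, Q→Loc-3 9, R→Loc-3 6, S→Loc-4 8. Service 27; fixed 9; total 36.
{Loc-1, Loc-3, Loc-4}: P→Loc-1 4, Q→Loc-3 9, R→Loc-1 3, S→Loc-4 8. Service 24; fixed 14; total 38.
{Loc-1, Loc-2, Loc-3, Loc-4}: service 24 + fixed 19 = 43
No other subset beats 35.

Open Loc-1 and Loc-4; minimum total cost 35.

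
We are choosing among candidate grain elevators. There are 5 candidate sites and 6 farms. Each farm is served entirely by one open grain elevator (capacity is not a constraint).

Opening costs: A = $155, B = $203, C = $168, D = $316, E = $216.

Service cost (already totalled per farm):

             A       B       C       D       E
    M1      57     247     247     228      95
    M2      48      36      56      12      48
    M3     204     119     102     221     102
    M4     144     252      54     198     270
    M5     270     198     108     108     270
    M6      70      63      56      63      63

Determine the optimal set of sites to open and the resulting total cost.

Open A and C; minimum total cost 748.

For any fixed open set, each farm goes to its cheapest open site; total = fixed + service.
{A, C}: M1→A 57, M2→A 48, M3→C 102, M4→C 54, M5→C 108, M6→C 56. Service 425; fixed 323; total 748.
{C}: service 623 + fixed 168 = 791
{C, E}: service 463 + fixed 384 = 847
{A, B, C, D, E}: service 389 + fixed 1058 = 1447
No other subset beats 748.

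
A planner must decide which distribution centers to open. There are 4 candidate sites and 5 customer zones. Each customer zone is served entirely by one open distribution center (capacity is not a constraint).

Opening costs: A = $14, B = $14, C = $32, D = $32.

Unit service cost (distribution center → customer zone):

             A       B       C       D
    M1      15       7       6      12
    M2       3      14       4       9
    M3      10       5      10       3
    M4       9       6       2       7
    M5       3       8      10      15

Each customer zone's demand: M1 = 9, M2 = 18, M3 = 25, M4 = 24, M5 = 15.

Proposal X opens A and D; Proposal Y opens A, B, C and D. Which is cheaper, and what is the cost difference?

Proposal X: {A, D}: M1→D 12·9=108, M2→A 3·18=54, M3→D 3·25=75, M4→D 7·24=168, M5→A 3·15=45. Service 450; fixed 46; total 496.
Proposal Y: {A, B, C, D}: M1→C 6·9=54, M2→A 3·18=54, M3→D 3·25=75, M4→C 2·24=48, M5→A 3·15=45. Service 276; fixed 92; total 368.
Difference: |496 − 368| = 128.

Proposal Y is cheaper by 128.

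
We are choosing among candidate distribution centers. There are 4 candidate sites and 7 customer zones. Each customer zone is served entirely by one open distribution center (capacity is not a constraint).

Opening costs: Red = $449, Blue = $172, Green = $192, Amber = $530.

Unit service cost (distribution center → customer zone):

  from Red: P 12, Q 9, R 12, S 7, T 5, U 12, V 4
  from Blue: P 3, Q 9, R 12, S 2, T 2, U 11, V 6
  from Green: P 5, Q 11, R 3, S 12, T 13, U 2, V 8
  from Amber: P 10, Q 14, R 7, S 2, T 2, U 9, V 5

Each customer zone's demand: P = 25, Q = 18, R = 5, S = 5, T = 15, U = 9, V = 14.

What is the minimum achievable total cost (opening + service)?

For any fixed open set, each customer zone goes to its cheapest open site; total = fixed + service.
{Blue}: P→Blue 3·25=75, Q→Blue 9·18=162, R→Blue 12·5=60, S→Blue 2·5=10, T→Blue 2·15=30, U→Blue 11·9=99, V→Blue 6·14=84. Service 520; fixed 172; total 692.
{Blue, Green}: service 394 + fixed 364 = 758
{Green}: P→Green 5·25=125, Q→Green 11·18=198, R→Green 3·5=15, S→Green 12·5=60, T→Green 13·15=195, U→Green 2·9=18, V→Green 8·14=112. Service 723; fixed 192; total 915.
{Red, Blue, Green, Amber}: service 366 + fixed 1343 = 1709
No other subset beats 692.

Minimum total cost: 692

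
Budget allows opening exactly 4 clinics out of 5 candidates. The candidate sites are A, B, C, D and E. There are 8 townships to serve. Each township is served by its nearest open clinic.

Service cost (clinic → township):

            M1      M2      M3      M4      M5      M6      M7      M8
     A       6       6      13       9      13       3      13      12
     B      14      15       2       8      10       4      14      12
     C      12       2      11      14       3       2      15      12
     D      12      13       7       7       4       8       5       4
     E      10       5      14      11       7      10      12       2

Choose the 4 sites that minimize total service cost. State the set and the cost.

Choose A, B, C and D; total service cost 31.

With exactly 4 open, each township uses its cheapest among the chosen.
{A, B, C, D}: M1→A 6, M2→C 2, M3→B 2, M4→D 7, M5→C 3, M6→C 2, M7→D 5, M8→D 4. Service cost 31.
{B, C, D, E}: service cost 33
{A, B, D, E}: service cost 34
Among all 5 size-4 choices, {A, B, C, D} is lowest.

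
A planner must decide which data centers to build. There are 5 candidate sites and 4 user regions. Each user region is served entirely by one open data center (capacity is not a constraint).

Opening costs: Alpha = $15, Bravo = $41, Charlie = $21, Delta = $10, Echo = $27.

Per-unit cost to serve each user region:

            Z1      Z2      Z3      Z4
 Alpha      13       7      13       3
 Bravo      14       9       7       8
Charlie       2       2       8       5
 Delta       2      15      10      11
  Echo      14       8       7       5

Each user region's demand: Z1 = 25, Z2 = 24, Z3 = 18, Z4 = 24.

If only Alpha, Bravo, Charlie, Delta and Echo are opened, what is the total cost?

Each user region is assigned to its cheapest site among the open ones.
{Alpha, Bravo, Charlie, Delta, Echo}: Z1→Charlie 2·25=50, Z2→Charlie 2·24=48, Z3→Bravo 7·18=126, Z4→Alpha 3·24=72. Service 296; fixed 114; total 410.

Total cost: 410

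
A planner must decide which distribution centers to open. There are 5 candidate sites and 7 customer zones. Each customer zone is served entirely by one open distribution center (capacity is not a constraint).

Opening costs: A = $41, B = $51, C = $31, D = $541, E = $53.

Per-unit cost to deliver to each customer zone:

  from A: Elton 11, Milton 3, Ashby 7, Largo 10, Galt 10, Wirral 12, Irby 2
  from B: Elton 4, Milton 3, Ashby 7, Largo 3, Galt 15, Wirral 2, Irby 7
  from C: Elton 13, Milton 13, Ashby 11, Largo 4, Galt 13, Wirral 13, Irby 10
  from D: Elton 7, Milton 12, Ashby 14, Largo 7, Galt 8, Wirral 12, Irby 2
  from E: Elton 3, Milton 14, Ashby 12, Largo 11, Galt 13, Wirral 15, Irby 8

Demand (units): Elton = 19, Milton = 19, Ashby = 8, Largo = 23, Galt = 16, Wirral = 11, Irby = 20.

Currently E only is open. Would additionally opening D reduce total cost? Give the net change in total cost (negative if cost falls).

No — net change +178 (cost rises by 178).

Current service cost with {E}: 1205.
Adding D: each customer zone re-picks its cheapest; new service cost 842, saving 363.
Extra fixed cost: 541. Net change = 541 − 363 = 178.
(Totals: 1258 → 1436.)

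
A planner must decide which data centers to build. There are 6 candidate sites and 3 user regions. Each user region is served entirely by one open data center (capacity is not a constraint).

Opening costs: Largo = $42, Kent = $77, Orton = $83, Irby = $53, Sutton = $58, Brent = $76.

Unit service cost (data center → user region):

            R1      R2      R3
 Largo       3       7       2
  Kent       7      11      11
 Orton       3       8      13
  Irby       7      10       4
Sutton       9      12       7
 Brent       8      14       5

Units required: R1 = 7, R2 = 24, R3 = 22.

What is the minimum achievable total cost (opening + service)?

For any fixed open set, each user region goes to its cheapest open site; total = fixed + service.
{Largo}: R1→Largo 3·7=21, R2→Largo 7·24=168, R3→Largo 2·22=44. Service 233; fixed 42; total 275.
{Largo, Irby}: R1→Largo 3·7=21, R2→Largo 7·24=168, R3→Largo 2·22=44. Service 233; fixed 95; total 328.
{Largo, Sutton}: service 233 + fixed 100 = 333
{Largo, Kent, Orton, Irby, Sutton, Brent}: R1→Largo 3·7=21, R2→Largo 7·24=168, R3→Largo 2·22=44. Service 233; fixed 389; total 622.
No other subset beats 275.

Minimum total cost: 275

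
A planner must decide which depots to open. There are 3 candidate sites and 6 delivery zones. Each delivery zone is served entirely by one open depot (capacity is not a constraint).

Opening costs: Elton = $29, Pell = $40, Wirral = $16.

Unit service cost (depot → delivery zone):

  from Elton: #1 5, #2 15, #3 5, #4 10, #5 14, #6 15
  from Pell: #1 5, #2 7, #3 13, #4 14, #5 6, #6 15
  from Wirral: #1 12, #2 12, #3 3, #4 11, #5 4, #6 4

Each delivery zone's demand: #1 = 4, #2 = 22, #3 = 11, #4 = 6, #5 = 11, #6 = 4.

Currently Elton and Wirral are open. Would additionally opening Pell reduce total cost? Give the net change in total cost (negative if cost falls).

Yes — net change −70 (cost falls by 70).

Current service cost with {Elton, Wirral}: 437.
Adding Pell: each delivery zone re-picks its cheapest; new service cost 327, saving 110.
Extra fixed cost: 40. Net change = 40 − 110 = -70.
(Totals: 482 → 412.)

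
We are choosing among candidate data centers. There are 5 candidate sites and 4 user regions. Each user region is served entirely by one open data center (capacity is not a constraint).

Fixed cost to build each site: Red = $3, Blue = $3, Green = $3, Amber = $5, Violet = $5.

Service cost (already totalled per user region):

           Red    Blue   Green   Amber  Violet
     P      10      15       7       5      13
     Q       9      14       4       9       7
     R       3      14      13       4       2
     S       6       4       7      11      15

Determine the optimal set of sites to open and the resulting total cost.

For any fixed open set, each user region goes to its cheapest open site; total = fixed + service.
{Red, Green}: P→Green 7, Q→Green 4, R→Red 3, S→Red 6. Service 20; fixed 6; total 26.
{Red, Blue, Green}: P→Green 7, Q→Green 4, R→Red 3, S→Blue 4. Service 18; fixed 9; total 27.
{Blue, Green, Amber}: service 17 + fixed 11 = 28
{Red, Blue, Green, Amber, Violet}: service 15 + fixed 19 = 34
No other subset beats 26.

Open Red and Green; minimum total cost 26.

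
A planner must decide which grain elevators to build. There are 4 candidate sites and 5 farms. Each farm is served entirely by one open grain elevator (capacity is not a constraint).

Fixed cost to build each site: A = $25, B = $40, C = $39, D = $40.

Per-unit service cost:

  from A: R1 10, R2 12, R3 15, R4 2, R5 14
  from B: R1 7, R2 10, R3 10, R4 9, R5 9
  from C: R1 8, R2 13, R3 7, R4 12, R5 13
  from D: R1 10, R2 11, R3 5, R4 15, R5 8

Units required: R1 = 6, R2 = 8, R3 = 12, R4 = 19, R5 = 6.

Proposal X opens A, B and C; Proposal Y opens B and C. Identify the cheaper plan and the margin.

Proposal X is cheaper by 108.

Proposal X: {A, B, C}: R1→B 7·6=42, R2→B 10·8=80, R3→C 7·12=84, R4→A 2·19=38, R5→B 9·6=54. Service 298; fixed 104; total 402.
Proposal Y: {B, C}: R1→B 7·6=42, R2→B 10·8=80, R3→C 7·12=84, R4→B 9·19=171, R5→B 9·6=54. Service 431; fixed 79; total 510.
Difference: |402 − 510| = 108.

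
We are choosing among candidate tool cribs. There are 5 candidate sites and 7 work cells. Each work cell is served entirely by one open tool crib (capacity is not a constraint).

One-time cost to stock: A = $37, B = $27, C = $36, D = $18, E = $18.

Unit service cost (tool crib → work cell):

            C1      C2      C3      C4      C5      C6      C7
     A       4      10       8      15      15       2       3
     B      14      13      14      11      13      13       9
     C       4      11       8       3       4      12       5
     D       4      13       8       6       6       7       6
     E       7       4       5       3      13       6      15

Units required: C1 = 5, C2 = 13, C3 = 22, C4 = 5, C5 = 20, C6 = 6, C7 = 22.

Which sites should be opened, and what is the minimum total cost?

Open A, C and E; minimum total cost 446.

For any fixed open set, each work cell goes to its cheapest open site; total = fixed + service.
{A, C, E}: C1→A 4·5=20, C2→E 4·13=52, C3→E 5·22=110, C4→C 3·5=15, C5→C 4·20=80, C6→A 2·6=12, C7→A 3·22=66. Service 355; fixed 91; total 446.
{A, C, D, E}: C1→A 4·5=20, C2→E 4·13=52, C3→E 5·22=110, C4→C 3·5=15, C5→C 4·20=80, C6→A 2·6=12, C7→A 3·22=66. Service 355; fixed 109; total 464.
{A, D, E}: service 395 + fixed 73 = 468
{A, B, C, D, E}: C1→A 4·5=20, C2→E 4·13=52, C3→E 5·22=110, C4→C 3·5=15, C5→C 4·20=80, C6→A 2·6=12, C7→A 3·22=66. Service 355; fixed 136; total 491.
No other subset beats 446.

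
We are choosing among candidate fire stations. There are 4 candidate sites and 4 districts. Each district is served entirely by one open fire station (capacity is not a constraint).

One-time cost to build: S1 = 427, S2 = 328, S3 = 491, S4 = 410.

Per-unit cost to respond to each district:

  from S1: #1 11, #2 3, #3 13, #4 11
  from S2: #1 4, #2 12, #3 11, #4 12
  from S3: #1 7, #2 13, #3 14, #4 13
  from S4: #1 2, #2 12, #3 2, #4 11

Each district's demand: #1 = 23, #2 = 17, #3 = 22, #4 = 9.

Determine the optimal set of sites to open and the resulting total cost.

Open S4 only; minimum total cost 803.

For any fixed open set, each district goes to its cheapest open site; total = fixed + service.
{S4}: #1→S4 2·23=46, #2→S4 12·17=204, #3→S4 2·22=44, #4→S4 11·9=99. Service 393; fixed 410; total 803.
{S2}: service 646 + fixed 328 = 974
{S1, S4}: service 240 + fixed 837 = 1077
{S1, S2, S3, S4}: service 240 + fixed 1656 = 1896
No other subset beats 803.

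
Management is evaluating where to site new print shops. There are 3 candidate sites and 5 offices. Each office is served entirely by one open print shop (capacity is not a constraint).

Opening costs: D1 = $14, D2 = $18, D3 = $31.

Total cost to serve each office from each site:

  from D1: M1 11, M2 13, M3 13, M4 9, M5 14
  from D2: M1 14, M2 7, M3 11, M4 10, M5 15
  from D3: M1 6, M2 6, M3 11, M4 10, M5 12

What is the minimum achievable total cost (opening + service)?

Minimum total cost: 74

For any fixed open set, each office goes to its cheapest open site; total = fixed + service.
{D1}: M1→D1 11, M2→D1 13, M3→D1 13, M4→D1 9, M5→D1 14. Service 60; fixed 14; total 74.
{D2}: M1→D2 14, M2→D2 7, M3→D2 11, M4→D2 10, M5→D2 15. Service 57; fixed 18; total 75.
{D3}: M1→D3 6, M2→D3 6, M3→D3 11, M4→D3 10, M5→D3 12. Service 45; fixed 31; total 76.
{D1, D2, D3}: M1→D3 6, M2→D3 6, M3→D2 11, M4→D1 9, M5→D3 12. Service 44; fixed 63; total 107.
(All 7 nonempty subsets were checked; D1 only is lowest.)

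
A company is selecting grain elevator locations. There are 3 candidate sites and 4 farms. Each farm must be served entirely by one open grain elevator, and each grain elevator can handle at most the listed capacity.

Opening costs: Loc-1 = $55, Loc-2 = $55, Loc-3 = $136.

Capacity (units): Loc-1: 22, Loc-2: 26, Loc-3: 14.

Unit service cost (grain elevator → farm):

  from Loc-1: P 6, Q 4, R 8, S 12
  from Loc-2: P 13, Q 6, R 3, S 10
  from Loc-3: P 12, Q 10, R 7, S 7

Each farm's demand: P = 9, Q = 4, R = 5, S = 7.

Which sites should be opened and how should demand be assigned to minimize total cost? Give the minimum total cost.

Minimum total cost: 265

Open {Loc-1, Loc-2}: P→Loc-1 6·9=54, Q→Loc-1 4·4=16, R→Loc-2 3·5=15, S→Loc-2 10·7=70.
Loads: Loc-1 carries 13/22, Loc-2 carries 12/26. Service 155; fixed 110; total 265.
Next best feasible plan costs 273.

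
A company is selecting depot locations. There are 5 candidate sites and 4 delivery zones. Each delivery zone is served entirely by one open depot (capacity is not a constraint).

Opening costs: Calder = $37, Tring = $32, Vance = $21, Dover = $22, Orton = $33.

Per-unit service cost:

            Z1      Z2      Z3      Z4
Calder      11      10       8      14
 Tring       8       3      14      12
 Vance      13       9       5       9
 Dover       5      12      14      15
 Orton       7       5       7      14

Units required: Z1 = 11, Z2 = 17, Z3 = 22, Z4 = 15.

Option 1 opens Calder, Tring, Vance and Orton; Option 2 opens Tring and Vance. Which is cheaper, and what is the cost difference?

Option 2 is cheaper by 59.

Option 1: {Calder, Tring, Vance, Orton}: Z1→Orton 7·11=77, Z2→Tring 3·17=51, Z3→Vance 5·22=110, Z4→Vance 9·15=135. Service 373; fixed 123; total 496.
Option 2: {Tring, Vance}: Z1→Tring 8·11=88, Z2→Tring 3·17=51, Z3→Vance 5·22=110, Z4→Vance 9·15=135. Service 384; fixed 53; total 437.
Difference: |496 − 437| = 59.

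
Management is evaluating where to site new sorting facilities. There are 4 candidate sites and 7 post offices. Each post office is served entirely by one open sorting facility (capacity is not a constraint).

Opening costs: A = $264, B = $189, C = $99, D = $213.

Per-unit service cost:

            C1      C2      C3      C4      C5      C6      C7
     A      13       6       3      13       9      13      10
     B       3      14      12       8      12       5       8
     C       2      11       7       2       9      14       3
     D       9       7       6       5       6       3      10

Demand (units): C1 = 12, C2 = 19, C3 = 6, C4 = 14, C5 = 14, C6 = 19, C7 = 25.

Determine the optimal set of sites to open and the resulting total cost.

For any fixed open set, each post office goes to its cheapest open site; total = fixed + service.
{C, D}: C1→C 2·12=24, C2→D 7·19=133, C3→D 6·6=36, C4→C 2·14=28, C5→D 6·14=84, C6→D 3·19=57, C7→C 3·25=75. Service 437; fixed 312; total 749.
{C}: service 770 + fixed 99 = 869
{B, C}: C1→C 2·12=24, C2→C 11·19=209, C3→C 7·6=42, C4→C 2·14=28, C5→C 9·14=126, C6→B 5·19=95, C7→C 3·25=75. Service 599; fixed 288; total 887.
{A, B, C, D}: C1→C 2·12=24, C2→A 6·19=114, C3→A 3·6=18, C4→C 2·14=28, C5→D 6·14=84, C6→D 3·19=57, C7→C 3·25=75. Service 400; fixed 765; total 1165.
(All 15 nonempty subsets were checked; C and D is lowest.)

Open C and D; minimum total cost 749.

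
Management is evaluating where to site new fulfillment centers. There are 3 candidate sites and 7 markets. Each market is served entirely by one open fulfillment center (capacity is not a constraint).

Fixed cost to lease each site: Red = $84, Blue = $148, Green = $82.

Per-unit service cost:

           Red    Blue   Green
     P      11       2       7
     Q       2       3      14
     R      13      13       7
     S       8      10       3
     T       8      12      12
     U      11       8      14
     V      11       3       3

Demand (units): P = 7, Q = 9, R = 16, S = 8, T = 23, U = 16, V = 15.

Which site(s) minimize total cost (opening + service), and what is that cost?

Open Red and Green; minimum total cost 774.

For any fixed open set, each market goes to its cheapest open site; total = fixed + service.
{Red, Green}: P→Green 7·7=49, Q→Red 2·9=18, R→Green 7·16=112, S→Green 3·8=24, T→Red 8·23=184, U→Red 11·16=176, V→Green 3·15=45. Service 608; fixed 166; total 774.
{Red, Blue, Green}: service 525 + fixed 314 = 839
{Blue, Green}: service 626 + fixed 230 = 856
{Green}: P→Green 7·7=49, Q→Green 14·9=126, R→Green 7·16=112, S→Green 3·8=24, T→Green 12·23=276, U→Green 14·16=224, V→Green 3·15=45. Service 856; fixed 82; total 938.
No other subset beats 774.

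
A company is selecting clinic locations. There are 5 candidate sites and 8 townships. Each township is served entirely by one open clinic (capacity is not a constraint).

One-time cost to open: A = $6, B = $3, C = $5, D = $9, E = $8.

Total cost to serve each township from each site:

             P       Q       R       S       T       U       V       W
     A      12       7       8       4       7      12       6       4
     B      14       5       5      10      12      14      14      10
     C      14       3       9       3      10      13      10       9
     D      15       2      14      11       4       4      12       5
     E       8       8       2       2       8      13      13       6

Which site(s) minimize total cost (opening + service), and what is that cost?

For any fixed open set, each township goes to its cheapest open site; total = fixed + service.
{A, D, E}: P→E 8, Q→D 2, R→E 2, S→E 2, T→D 4, U→D 4, V→A 6, W→A 4. Service 32; fixed 23; total 55.
{D, E}: service 39 + fixed 17 = 56
{A, B, D, E}: service 32 + fixed 26 = 58
{A, B, C, D, E}: service 32 + fixed 31 = 63
No other subset beats 55.

Open A, D and E; minimum total cost 55.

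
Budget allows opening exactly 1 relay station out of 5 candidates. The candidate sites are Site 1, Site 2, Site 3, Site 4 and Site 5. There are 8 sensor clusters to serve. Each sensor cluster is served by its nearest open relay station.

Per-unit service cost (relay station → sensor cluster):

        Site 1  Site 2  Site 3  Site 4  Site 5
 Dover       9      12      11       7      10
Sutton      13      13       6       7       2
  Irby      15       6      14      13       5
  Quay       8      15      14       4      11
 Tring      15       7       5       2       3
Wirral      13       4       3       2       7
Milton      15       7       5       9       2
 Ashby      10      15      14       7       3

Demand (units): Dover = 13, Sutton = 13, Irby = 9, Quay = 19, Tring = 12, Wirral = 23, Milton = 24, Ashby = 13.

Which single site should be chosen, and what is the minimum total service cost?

With exactly 1 open, each sensor cluster uses its cheapest among the chosen.
{Site 5}: Dover→Site 5 10·13=130, Sutton→Site 5 2·13=26, Irby→Site 5 5·9=45, Quay→Site 5 11·19=209, Tring→Site 5 3·12=36, Wirral→Site 5 7·23=161, Milton→Site 5 2·24=48, Ashby→Site 5 3·13=39. Service cost 694.
{Site 4}: service cost 752
{Site 3}: service cost 1044
Among all 5 size-1 choices, {Site 5} is lowest.

Choose Site 5 only; total service cost 694.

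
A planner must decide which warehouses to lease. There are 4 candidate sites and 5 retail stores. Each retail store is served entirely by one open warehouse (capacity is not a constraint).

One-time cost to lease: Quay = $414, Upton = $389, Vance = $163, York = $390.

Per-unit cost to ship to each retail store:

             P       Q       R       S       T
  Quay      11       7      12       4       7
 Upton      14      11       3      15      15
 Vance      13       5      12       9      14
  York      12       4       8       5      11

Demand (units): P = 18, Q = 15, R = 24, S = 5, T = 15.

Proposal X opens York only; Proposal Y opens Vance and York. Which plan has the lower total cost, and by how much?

Proposal X is cheaper by 163.

Proposal X: {York}: P→York 12·18=216, Q→York 4·15=60, R→York 8·24=192, S→York 5·5=25, T→York 11·15=165. Service 658; fixed 390; total 1048.
Proposal Y: {Vance, York}: P→York 12·18=216, Q→York 4·15=60, R→York 8·24=192, S→York 5·5=25, T→York 11·15=165. Service 658; fixed 553; total 1211.
Difference: |1048 − 1211| = 163.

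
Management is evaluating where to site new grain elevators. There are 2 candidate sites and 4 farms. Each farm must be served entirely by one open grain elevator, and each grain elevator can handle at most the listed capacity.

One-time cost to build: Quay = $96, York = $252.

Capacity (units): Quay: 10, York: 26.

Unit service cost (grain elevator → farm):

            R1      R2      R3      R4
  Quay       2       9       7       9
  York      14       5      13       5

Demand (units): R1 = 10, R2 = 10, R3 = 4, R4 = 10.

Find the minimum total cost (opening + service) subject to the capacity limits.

Open {Quay, York}: R1→Quay 2·10=20, R2→York 5·10=50, R3→York 13·4=52, R4→York 5·10=50.
Loads: Quay carries 10/10, York carries 24/26. Service 172; fixed 348; total 520.
Next best feasible plan costs 680.

Minimum total cost: 520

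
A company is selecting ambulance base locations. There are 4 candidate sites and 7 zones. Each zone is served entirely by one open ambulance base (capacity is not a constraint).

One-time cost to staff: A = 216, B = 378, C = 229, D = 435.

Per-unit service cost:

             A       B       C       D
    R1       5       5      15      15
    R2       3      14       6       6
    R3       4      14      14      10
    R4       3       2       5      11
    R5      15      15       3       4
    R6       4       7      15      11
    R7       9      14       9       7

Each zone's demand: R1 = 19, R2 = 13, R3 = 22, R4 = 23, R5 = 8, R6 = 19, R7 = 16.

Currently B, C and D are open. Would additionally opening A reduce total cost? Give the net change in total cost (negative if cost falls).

Current service cost with {B, C, D}: 708.
Adding A: each zone re-picks its cheapest; new service cost 480, saving 228.
Extra fixed cost: 216. Net change = 216 − 228 = -12.
(Totals: 1750 → 1738.)

Yes — net change −12 (cost falls by 12).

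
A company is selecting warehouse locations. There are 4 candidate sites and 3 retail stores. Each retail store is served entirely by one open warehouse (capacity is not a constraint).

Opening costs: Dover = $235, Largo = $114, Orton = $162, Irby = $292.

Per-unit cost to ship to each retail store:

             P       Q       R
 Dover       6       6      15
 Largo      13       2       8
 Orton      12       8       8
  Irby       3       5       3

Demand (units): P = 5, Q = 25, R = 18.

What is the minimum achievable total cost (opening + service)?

For any fixed open set, each retail store goes to its cheapest open site; total = fixed + service.
{Largo}: P→Largo 13·5=65, Q→Largo 2·25=50, R→Largo 8·18=144. Service 259; fixed 114; total 373.
{Irby}: service 194 + fixed 292 = 486
{Largo, Irby}: service 119 + fixed 406 = 525
{Dover, Largo, Orton, Irby}: P→Irby 3·5=15, Q→Largo 2·25=50, R→Irby 3·18=54. Service 119; fixed 803; total 922.
No other subset beats 373.

Minimum total cost: 373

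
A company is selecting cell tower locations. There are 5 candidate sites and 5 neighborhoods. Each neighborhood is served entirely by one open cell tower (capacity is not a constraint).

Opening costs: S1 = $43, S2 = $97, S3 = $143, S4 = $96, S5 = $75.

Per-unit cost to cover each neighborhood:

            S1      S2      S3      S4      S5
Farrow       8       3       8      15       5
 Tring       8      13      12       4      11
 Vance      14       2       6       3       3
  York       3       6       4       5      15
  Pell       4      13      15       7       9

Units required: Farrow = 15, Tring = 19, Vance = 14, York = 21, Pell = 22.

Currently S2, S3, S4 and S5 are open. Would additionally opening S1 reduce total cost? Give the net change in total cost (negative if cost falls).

Yes — net change −44 (cost falls by 44).

Current service cost with {S2, S3, S4, S5}: 387.
Adding S1: each neighborhood re-picks its cheapest; new service cost 300, saving 87.
Extra fixed cost: 43. Net change = 43 − 87 = -44.
(Totals: 798 → 754.)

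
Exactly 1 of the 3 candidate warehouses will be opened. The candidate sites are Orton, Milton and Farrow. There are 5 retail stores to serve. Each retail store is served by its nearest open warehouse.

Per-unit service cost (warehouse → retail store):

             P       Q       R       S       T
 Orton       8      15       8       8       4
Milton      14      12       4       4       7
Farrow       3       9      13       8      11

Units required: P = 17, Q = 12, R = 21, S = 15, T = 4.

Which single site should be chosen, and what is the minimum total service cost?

Choose Milton only; total service cost 554.

With exactly 1 open, each retail store uses its cheapest among the chosen.
{Milton}: P→Milton 14·17=238, Q→Milton 12·12=144, R→Milton 4·21=84, S→Milton 4·15=60, T→Milton 7·4=28. Service cost 554.
{Farrow}: service cost 596
{Orton}: service cost 620
Among all 3 size-1 choices, {Milton} is lowest.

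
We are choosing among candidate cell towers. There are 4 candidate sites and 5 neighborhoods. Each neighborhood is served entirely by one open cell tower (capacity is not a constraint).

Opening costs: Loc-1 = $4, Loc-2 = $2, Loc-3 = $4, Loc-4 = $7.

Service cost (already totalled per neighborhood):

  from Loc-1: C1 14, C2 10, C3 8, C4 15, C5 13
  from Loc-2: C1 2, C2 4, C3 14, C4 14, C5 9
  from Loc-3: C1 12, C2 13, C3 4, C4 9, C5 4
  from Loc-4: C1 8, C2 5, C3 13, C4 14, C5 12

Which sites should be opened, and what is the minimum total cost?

Open Loc-2 and Loc-3; minimum total cost 29.

For any fixed open set, each neighborhood goes to its cheapest open site; total = fixed + service.
{Loc-2, Loc-3}: C1→Loc-2 2, C2→Loc-2 4, C3→Loc-3 4, C4→Loc-3 9, C5→Loc-3 4. Service 23; fixed 6; total 29.
{Loc-1, Loc-2, Loc-3}: service 23 + fixed 10 = 33
{Loc-2, Loc-3, Loc-4}: service 23 + fixed 13 = 36
{Loc-1, Loc-2, Loc-3, Loc-4}: service 23 + fixed 17 = 40
(All 15 nonempty subsets were checked; Loc-2 and Loc-3 is lowest.)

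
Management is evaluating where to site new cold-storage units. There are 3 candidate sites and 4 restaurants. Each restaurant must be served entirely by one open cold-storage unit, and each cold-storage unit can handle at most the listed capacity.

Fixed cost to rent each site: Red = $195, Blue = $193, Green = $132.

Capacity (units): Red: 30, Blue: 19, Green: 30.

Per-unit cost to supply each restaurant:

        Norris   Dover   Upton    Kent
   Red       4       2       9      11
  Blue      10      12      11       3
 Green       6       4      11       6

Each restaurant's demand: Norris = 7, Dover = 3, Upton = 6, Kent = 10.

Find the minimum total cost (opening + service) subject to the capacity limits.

Minimum total cost: 312

Open {Green}: Norris→Green 6·7=42, Dover→Green 4·3=12, Upton→Green 11·6=66, Kent→Green 6·10=60.
Loads: Green carries 26/30. Service 180; fixed 132; total 312.
Next best feasible plan costs 393.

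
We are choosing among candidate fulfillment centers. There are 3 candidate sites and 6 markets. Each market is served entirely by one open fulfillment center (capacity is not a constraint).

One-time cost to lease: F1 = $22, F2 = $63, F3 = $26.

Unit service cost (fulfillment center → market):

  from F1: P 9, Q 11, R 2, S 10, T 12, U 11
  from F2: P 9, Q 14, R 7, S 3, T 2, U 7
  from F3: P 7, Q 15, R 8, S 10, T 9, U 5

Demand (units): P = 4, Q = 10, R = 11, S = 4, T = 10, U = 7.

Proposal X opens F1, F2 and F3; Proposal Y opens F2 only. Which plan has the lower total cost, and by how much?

Proposal X is cheaper by 59.

Proposal X: {F1, F2, F3}: P→F3 7·4=28, Q→F1 11·10=110, R→F1 2·11=22, S→F2 3·4=12, T→F2 2·10=20, U→F3 5·7=35. Service 227; fixed 111; total 338.
Proposal Y: {F2}: P→F2 9·4=36, Q→F2 14·10=140, R→F2 7·11=77, S→F2 3·4=12, T→F2 2·10=20, U→F2 7·7=49. Service 334; fixed 63; total 397.
Difference: |338 − 397| = 59.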